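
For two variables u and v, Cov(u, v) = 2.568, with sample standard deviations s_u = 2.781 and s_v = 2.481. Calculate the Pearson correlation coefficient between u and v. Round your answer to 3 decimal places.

r = Cov(u,v) / (s_u · s_v) = 2.568 / (2.781 × 2.481)
  = 2.568 / 6.8997 ≈ 0.372

0.372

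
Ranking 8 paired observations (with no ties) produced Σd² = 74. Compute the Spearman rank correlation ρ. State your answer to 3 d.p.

0.119

ρ = 1 − 6Σd² / [n(n²−1)] = 1 − 6×74 / (8×63)
  = 1 − 444/504 = 1 − 0.8810 ≈ 0.119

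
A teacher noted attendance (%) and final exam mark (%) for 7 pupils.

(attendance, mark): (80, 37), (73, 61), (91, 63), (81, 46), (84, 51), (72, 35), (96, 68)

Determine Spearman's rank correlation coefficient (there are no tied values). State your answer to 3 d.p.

0.786

Rank attendance: 3, 2, 6, 4, 5, 1, 7
Rank mark: 2, 5, 6, 3, 4, 1, 7
d = rank(attendance) − rank(mark): 1, -3, 0, 1, 1, 0, 0; Σd² = 12
ρ = 1 − 6Σd² / [n(n²−1)] = 1 − 6×12 / (7×48) = 1 − 72/336 ≈ 0.786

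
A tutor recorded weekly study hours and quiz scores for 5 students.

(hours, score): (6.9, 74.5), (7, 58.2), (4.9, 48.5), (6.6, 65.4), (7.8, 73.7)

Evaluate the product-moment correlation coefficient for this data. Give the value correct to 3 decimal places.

n = 5, Σx = 33.2, Σy = 320.3, Σx² = 225.02, Σy² = 20998.59, Σxy = 2165.6
nΣxy − ΣxΣy = 10828 − 10633.96 = 194.04
nΣx² − (Σx)² = 1125.1 − 1102.24 = 22.86; nΣy² − (Σy)² = 104992.95 − 102592.09 = 2400.86
r = 194.04 / √(22.86 × 2400.86) = 194.04 / 234.2726 ≈ 0.828

0.828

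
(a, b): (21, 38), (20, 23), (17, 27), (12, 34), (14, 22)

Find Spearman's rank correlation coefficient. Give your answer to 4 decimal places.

Rank a: 5, 4, 3, 1, 2
Rank b: 5, 2, 3, 4, 1
d = rank(a) − rank(b): 0, 2, 0, -3, 1; Σd² = 14
ρ = 1 − 6Σd² / [n(n²−1)] = 1 − 6×14 / (5×24) = 1 − 84/120 ≈ 0.3000

0.3000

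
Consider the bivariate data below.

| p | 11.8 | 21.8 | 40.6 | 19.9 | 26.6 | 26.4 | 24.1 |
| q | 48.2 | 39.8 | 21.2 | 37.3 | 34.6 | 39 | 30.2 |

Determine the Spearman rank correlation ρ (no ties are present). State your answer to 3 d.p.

Rank p: 1, 3, 7, 2, 6, 5, 4
Rank q: 7, 6, 1, 4, 3, 5, 2
d = rank(p) − rank(q): -6, -3, 6, -2, 3, 0, 2; Σd² = 98
ρ = 1 − 6Σd² / [n(n²−1)] = 1 − 6×98 / (7×48) = 1 − 588/336 ≈ -0.750

-0.750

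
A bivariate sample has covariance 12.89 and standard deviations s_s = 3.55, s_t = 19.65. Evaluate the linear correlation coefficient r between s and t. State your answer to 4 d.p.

r = Cov(s,t) / (s_s · s_t) = 12.89 / (3.55 × 19.65)
  = 12.89 / 69.7575 ≈ 0.1848

0.1848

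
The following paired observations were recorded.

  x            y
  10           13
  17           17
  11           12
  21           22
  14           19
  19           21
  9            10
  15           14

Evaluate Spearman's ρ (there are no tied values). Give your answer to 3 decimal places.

Rank x: 2, 6, 3, 8, 4, 7, 1, 5
Rank y: 3, 5, 2, 8, 6, 7, 1, 4
d = rank(x) − rank(y): -1, 1, 1, 0, -2, 0, 0, 1; Σd² = 8
ρ = 1 − 6Σd² / [n(n²−1)] = 1 − 6×8 / (8×63) = 1 − 48/504 ≈ 0.905

0.905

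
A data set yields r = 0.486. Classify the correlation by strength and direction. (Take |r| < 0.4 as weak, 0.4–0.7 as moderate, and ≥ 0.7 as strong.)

moderate positive

r = 0.486 > 0 so the relationship is positive.
|r| = 0.486, which falls in the moderate range.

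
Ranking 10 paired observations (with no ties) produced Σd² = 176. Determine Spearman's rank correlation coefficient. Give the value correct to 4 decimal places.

ρ = 1 − 6Σd² / [n(n²−1)] = 1 − 6×176 / (10×99)
  = 1 − 1056/990 = 1 − 1.06667 ≈ -0.0667

-0.0667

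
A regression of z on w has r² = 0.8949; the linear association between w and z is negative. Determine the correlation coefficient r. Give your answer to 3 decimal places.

-0.946

|r| = √0.8949 = 0.946
The association is negative, so r = −0.946.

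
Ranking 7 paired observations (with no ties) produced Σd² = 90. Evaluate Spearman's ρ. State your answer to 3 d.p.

ρ = 1 − 6Σd² / [n(n²−1)] = 1 − 6×90 / (7×48)
  = 1 − 540/336 = 1 − 1.6071 ≈ -0.607

-0.607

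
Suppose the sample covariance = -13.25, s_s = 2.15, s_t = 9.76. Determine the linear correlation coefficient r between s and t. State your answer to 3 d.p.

-0.631

r = Cov(s,t) / (s_s · s_t) = -13.25 / (2.15 × 9.76)
  = -13.25 / 20.9840 ≈ -0.631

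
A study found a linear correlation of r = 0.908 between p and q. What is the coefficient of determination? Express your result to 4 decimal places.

0.8245

r² = (0.908)² = 0.8245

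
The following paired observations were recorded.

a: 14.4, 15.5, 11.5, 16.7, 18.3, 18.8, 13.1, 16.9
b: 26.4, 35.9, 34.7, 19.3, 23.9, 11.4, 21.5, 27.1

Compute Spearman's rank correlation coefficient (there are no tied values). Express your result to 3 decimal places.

-0.476

Rank a: 3, 4, 1, 5, 7, 8, 2, 6
Rank b: 5, 8, 7, 2, 4, 1, 3, 6
d = rank(a) − rank(b): -2, -4, -6, 3, 3, 7, -1, 0; Σd² = 124
ρ = 1 − 6Σd² / [n(n²−1)] = 1 − 6×124 / (8×63) = 1 − 744/504 ≈ -0.476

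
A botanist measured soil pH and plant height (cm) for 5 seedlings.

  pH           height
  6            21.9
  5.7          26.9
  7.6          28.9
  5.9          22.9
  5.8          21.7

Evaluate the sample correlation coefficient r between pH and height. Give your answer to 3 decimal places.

0.689

n = 5, Σx = 31, Σy = 122.3, Σx² = 194.7, Σy² = 3033.73, Σxy = 765.34
nΣxy − ΣxΣy = 3826.7 − 3791.3 = 35.4
nΣx² − (Σx)² = 973.5 − 961 = 12.5; nΣy² − (Σy)² = 15168.65 − 14957.29 = 211.36
r = 35.4 / √(12.5 × 211.36) = 35.4 / 51.4004 ≈ 0.689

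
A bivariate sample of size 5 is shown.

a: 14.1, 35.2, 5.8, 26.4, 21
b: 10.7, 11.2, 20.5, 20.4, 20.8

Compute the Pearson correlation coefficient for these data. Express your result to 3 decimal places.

-0.313

n = 5, Σa = 102.5, Σb = 83.6, Σa² = 2609.45, Σb² = 1508.98, Σab = 1639.37
nΣab − ΣaΣb = 8196.85 − 8569 = -372.15
nΣa² − (Σa)² = 13047.25 − 10506.25 = 2541; nΣb² − (Σb)² = 7544.9 − 6988.96 = 555.94
r = -372.15 / √(2541 × 555.94) = -372.15 / 1188.5468 ≈ -0.313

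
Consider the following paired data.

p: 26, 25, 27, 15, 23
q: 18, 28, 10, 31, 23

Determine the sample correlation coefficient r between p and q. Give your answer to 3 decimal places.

n = 5, Σp = 116, Σq = 110, Σp² = 2784, Σq² = 2698, Σpq = 2432
nΣpq − ΣpΣq = 12160 − 12760 = -600
nΣp² − (Σp)² = 13920 − 13456 = 464; nΣq² − (Σq)² = 13490 − 12100 = 1390
r = -600 / √(464 × 1390) = -600 / 803.0940 ≈ -0.747

-0.747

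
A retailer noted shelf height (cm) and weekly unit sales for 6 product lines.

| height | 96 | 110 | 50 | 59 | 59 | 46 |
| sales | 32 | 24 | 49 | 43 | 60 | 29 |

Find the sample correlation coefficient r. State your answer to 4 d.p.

-0.5643

n = 6, Σx = 420, Σy = 237, Σx² = 32894, Σy² = 10291, Σxy = 15573
nΣxy − ΣxΣy = 93438 − 99540 = -6102
nΣx² − (Σx)² = 197364 − 176400 = 20964; nΣy² − (Σy)² = 61746 − 56169 = 5577
r = -6102 / √(20964 × 5577) = -6102 / 10812.7808 ≈ -0.5643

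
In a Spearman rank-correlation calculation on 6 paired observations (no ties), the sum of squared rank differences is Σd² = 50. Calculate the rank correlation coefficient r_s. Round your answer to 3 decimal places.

-0.429

ρ = 1 − 6Σd² / [n(n²−1)] = 1 − 6×50 / (6×35)
  = 1 − 300/210 = 1 − 1.4286 ≈ -0.429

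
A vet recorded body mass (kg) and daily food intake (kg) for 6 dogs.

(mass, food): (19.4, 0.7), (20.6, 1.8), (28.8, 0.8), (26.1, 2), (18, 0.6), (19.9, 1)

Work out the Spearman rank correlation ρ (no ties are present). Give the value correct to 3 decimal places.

Rank mass: 2, 4, 6, 5, 1, 3
Rank food: 2, 5, 3, 6, 1, 4
d = rank(mass) − rank(food): 0, -1, 3, -1, 0, -1; Σd² = 12
ρ = 1 − 6Σd² / [n(n²−1)] = 1 − 6×12 / (6×35) = 1 − 72/210 ≈ 0.657

0.657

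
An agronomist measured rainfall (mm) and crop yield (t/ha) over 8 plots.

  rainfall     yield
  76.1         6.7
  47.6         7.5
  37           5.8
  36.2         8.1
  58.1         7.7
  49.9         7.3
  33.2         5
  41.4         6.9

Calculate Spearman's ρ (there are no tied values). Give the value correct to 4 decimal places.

Rank rainfall: 8, 5, 3, 2, 7, 6, 1, 4
Rank yield: 3, 6, 2, 8, 7, 5, 1, 4
d = rank(rainfall) − rank(yield): 5, -1, 1, -6, 0, 1, 0, 0; Σd² = 64
ρ = 1 − 6Σd² / [n(n²−1)] = 1 − 6×64 / (8×63) = 1 − 384/504 ≈ 0.2381

0.2381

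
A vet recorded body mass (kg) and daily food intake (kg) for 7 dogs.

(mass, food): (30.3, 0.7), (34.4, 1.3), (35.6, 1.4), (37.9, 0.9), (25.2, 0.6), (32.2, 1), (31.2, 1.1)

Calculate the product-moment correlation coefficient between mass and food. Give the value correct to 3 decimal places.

n = 7, Σx = 226.8, Σy = 7, Σx² = 7450.54, Σy² = 7.52, Σxy = 231.52
nΣxy − ΣxΣy = 1620.64 − 1587.6 = 33.04
nΣx² − (Σx)² = 52153.78 − 51438.24 = 715.54; nΣy² − (Σy)² = 52.64 − 49 = 3.64
r = 33.04 / √(715.54 × 3.64) = 33.04 / 51.0349 ≈ 0.647

0.647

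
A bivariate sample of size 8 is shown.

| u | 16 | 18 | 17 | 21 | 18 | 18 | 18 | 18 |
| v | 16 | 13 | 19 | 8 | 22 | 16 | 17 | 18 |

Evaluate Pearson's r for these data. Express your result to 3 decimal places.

n = 8, Σu = 144, Σv = 129, Σu² = 2606, Σv² = 2203, Σuv = 2295
nΣuv − ΣuΣv = 18360 − 18576 = -216
nΣu² − (Σu)² = 20848 − 20736 = 112; nΣv² − (Σv)² = 17624 − 16641 = 983
r = -216 / √(112 × 983) = -216 / 331.8072 ≈ -0.651

-0.651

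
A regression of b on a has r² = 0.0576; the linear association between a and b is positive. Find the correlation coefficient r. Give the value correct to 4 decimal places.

0.2400

|r| = √0.0576 = 0.2400
The association is positive, so r = 0.2400.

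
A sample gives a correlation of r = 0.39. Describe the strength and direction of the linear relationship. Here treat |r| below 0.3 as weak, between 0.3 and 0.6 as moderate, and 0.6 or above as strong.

moderate positive

r = 0.39 > 0 so the relationship is positive.
|r| = 0.39, which falls in the moderate range.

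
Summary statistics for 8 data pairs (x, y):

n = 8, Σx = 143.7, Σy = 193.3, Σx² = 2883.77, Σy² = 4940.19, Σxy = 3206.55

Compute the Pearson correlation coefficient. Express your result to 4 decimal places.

r = (nΣxy − ΣxΣy) / √[(nΣx² − (Σx)²)(nΣy² − (Σy)²)]
Numerator: 8×3206.55 − 143.7×193.3 = -2124.81
Denominator: √[(23070.16 − 20649.69)(39521.52 − 37364.89)] = √[2420.47 × 2156.63] = 2284.7447
r = -2124.81 / 2284.7447 ≈ -0.9300

-0.9300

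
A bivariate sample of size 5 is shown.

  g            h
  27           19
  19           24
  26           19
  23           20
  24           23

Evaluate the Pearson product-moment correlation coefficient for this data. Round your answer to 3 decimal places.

-0.821

n = 5, Σg = 119, Σh = 105, Σg² = 2871, Σh² = 2227, Σgh = 2475
nΣgh − ΣgΣh = 12375 − 12495 = -120
nΣg² − (Σg)² = 14355 − 14161 = 194; nΣh² − (Σh)² = 11135 − 11025 = 110
r = -120 / √(194 × 110) = -120 / 146.0822 ≈ -0.821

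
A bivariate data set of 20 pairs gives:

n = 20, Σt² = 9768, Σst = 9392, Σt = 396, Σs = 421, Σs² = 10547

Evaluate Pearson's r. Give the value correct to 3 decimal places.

0.586

r = (nΣst − ΣsΣt) / √[(nΣs² − (Σs)²)(nΣt² − (Σt)²)]
Numerator: 20×9392 − 421×396 = 21124
Denominator: √[(210940 − 177241)(195360 − 156816)] = √[33699 × 38544] = 36040.1756
r = 21124 / 36040.1756 ≈ 0.586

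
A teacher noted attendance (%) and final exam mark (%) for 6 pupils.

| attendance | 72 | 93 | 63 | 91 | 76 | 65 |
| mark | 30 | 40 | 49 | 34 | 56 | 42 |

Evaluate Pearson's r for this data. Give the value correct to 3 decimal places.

n = 6, Σx = 460, Σy = 251, Σx² = 36084, Σy² = 10957, Σxy = 19047
nΣxy − ΣxΣy = 114282 − 115460 = -1178
nΣx² − (Σx)² = 216504 − 211600 = 4904; nΣy² − (Σy)² = 65742 − 63001 = 2741
r = -1178 / √(4904 × 2741) = -1178 / 3666.3148 ≈ -0.321

-0.321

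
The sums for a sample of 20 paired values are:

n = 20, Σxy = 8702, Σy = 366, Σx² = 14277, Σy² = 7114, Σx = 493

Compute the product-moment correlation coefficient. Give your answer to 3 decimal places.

r = (nΣxy − ΣxΣy) / √[(nΣx² − (Σx)²)(nΣy² − (Σy)²)]
Numerator: 20×8702 − 493×366 = -6398
Denominator: √[(285540 − 243049)(142280 − 133956)] = √[42491 × 8324] = 18806.7829
r = -6398 / 18806.7829 ≈ -0.340

-0.340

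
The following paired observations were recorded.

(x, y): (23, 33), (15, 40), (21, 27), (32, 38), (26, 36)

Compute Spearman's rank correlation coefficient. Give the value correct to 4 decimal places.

Rank x: 3, 1, 2, 5, 4
Rank y: 2, 5, 1, 4, 3
d = rank(x) − rank(y): 1, -4, 1, 1, 1; Σd² = 20
ρ = 1 − 6Σd² / [n(n²−1)] = 1 − 6×20 / (5×24) = 1 − 120/120 ≈ 0.0000

0.0000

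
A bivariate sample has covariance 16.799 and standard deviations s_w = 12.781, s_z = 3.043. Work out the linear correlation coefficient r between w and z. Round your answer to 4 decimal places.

0.4319

r = Cov(w,z) / (s_w · s_z) = 16.799 / (12.781 × 3.043)
  = 16.799 / 38.8926 ≈ 0.4319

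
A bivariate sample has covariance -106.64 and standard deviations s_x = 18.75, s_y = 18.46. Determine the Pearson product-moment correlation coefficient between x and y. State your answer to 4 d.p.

r = Cov(x,y) / (s_x · s_y) = -106.64 / (18.75 × 18.46)
  = -106.64 / 346.1250 ≈ -0.3081

-0.3081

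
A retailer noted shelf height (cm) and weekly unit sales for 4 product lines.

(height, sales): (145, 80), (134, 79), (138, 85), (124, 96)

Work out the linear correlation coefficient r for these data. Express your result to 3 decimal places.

n = 4, Σx = 541, Σy = 340, Σx² = 73401, Σy² = 29082, Σxy = 45820
nΣxy − ΣxΣy = 183280 − 183940 = -660
nΣx² − (Σx)² = 293604 − 292681 = 923; nΣy² − (Σy)² = 116328 − 115600 = 728
r = -660 / √(923 × 728) = -660 / 819.7219 ≈ -0.805

-0.805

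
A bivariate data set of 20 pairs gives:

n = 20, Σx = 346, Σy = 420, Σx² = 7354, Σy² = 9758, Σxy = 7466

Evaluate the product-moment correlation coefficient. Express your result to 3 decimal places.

r = (nΣxy − ΣxΣy) / √[(nΣx² − (Σx)²)(nΣy² − (Σy)²)]
Numerator: 20×7466 − 346×420 = 4000
Denominator: √[(147080 − 119716)(195160 − 176400)] = √[27364 × 18760] = 22657.1984
r = 4000 / 22657.1984 ≈ 0.177

0.177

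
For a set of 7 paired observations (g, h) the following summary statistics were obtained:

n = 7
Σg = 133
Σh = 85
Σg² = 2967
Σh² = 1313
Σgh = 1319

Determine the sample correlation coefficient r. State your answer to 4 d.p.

-0.8420

r = (nΣgh − ΣgΣh) / √[(nΣg² − (Σg)²)(nΣh² − (Σh)²)]
Numerator: 7×1319 − 133×85 = -2072
Denominator: √[(20769 − 17689)(9191 − 7225)] = √[3080 × 1966] = 2460.7479
r = -2072 / 2460.7479 ≈ -0.8420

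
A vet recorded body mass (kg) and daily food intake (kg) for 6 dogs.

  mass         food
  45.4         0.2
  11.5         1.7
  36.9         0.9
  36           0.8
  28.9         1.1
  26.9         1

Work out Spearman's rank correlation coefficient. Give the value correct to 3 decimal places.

Rank mass: 6, 1, 5, 4, 3, 2
Rank food: 1, 6, 3, 2, 5, 4
d = rank(mass) − rank(food): 5, -5, 2, 2, -2, -2; Σd² = 66
ρ = 1 − 6Σd² / [n(n²−1)] = 1 − 6×66 / (6×35) = 1 − 396/210 ≈ -0.886

-0.886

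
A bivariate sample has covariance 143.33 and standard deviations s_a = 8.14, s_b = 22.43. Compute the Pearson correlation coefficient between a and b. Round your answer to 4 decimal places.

0.7850

r = Cov(a,b) / (s_a · s_b) = 143.33 / (8.14 × 22.43)
  = 143.33 / 182.5802 ≈ 0.7850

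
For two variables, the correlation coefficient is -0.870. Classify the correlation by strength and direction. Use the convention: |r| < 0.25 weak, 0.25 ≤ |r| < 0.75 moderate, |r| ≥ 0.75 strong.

strong negative

r = -0.870 < 0 so the relationship is negative.
|r| = 0.870, which falls in the strong range.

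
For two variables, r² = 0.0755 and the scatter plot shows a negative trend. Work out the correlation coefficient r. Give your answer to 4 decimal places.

|r| = √0.0755 = 0.2748
The association is negative, so r = −0.2748.

-0.2748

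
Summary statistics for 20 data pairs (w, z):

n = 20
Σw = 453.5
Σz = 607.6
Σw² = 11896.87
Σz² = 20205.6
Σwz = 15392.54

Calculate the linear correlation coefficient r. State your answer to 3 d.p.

0.962

r = (nΣwz − ΣwΣz) / √[(nΣw² − (Σw)²)(nΣz² − (Σz)²)]
Numerator: 20×15392.54 − 453.5×607.6 = 32304.2
Denominator: √[(237937.4 − 205662.25)(404112 − 369177.76)] = √[32275.15 × 34934.24] = 33578.3835
r = 32304.2 / 33578.3835 ≈ 0.962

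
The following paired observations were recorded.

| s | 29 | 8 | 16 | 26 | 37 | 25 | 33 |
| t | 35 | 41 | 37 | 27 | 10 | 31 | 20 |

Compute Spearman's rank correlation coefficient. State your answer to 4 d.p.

Rank s: 5, 1, 2, 4, 7, 3, 6
Rank t: 5, 7, 6, 3, 1, 4, 2
d = rank(s) − rank(t): 0, -6, -4, 1, 6, -1, 4; Σd² = 106
ρ = 1 − 6Σd² / [n(n²−1)] = 1 − 6×106 / (7×48) = 1 − 636/336 ≈ -0.8929

-0.8929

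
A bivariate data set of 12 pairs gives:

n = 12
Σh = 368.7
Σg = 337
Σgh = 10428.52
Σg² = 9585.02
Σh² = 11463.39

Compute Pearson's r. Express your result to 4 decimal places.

r = (nΣgh − ΣgΣh) / √[(nΣg² − (Σg)²)(nΣh² − (Σh)²)]
Numerator: 12×10428.52 − 337×368.7 = 890.34
Denominator: √[(115020.24 − 113569)(137560.68 − 135939.69)] = √[1451.24 × 1620.99] = 1533.7684
r = 890.34 / 1533.7684 ≈ 0.5805

0.5805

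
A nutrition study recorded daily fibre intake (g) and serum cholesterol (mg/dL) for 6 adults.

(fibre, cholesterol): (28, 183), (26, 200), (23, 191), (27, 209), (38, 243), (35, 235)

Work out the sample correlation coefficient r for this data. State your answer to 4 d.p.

n = 6, Σx = 177, Σy = 1261, Σx² = 5387, Σy² = 267925, Σxy = 37819
nΣxy − ΣxΣy = 226914 − 223197 = 3717
nΣx² − (Σx)² = 32322 − 31329 = 993; nΣy² − (Σy)² = 1607550 − 1590121 = 17429
r = 3717 / √(993 × 17429) = 3717 / 4160.1679 ≈ 0.8935

0.8935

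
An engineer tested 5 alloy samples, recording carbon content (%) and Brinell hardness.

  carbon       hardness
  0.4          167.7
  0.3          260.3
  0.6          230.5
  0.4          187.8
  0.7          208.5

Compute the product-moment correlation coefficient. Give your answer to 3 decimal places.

-0.074

n = 5, Σx = 2.4, Σy = 1054.8, Σx² = 1.26, Σy² = 227750.72, Σxy = 504.54
nΣxy − ΣxΣy = 2522.7 − 2531.52 = -8.82
nΣx² − (Σx)² = 6.3 − 5.76 = 0.54; nΣy² − (Σy)² = 1138753.6 − 1112603.04 = 26150.56
r = -8.82 / √(0.54 × 26150.56) = -8.82 / 118.8331 ≈ -0.074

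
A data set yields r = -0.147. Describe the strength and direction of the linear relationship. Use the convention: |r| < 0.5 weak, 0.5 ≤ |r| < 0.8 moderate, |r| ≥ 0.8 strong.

weak negative

r = -0.147 < 0 so the relationship is negative.
|r| = 0.147, which falls in the weak range.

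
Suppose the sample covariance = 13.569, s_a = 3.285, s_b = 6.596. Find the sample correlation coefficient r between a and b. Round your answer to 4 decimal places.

0.6262

r = Cov(a,b) / (s_a · s_b) = 13.569 / (3.285 × 6.596)
  = 13.569 / 21.6679 ≈ 0.6262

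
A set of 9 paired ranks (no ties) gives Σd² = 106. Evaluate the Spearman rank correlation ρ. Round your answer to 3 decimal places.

ρ = 1 − 6Σd² / [n(n²−1)] = 1 − 6×106 / (9×80)
  = 1 − 636/720 = 1 − 0.8833 ≈ 0.117

0.117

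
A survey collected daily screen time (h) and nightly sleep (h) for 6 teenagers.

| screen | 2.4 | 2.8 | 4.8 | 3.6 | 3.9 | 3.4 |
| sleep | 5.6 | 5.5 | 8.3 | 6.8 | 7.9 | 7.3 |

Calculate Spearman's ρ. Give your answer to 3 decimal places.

0.886

Rank screen: 1, 2, 6, 4, 5, 3
Rank sleep: 2, 1, 6, 3, 5, 4
d = rank(screen) − rank(sleep): -1, 1, 0, 1, 0, -1; Σd² = 4
ρ = 1 − 6Σd² / [n(n²−1)] = 1 − 6×4 / (6×35) = 1 − 24/210 ≈ 0.886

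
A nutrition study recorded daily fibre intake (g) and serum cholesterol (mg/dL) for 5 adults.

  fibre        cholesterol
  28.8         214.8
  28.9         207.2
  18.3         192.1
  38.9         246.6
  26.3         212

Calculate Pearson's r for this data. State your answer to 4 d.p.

n = 5, Σx = 141.2, Σy = 1072.7, Σx² = 4204.44, Σy² = 231728.85, Σxy = 30858.09
nΣxy − ΣxΣy = 154290.45 − 151465.24 = 2825.21
nΣx² − (Σx)² = 21022.2 − 19937.44 = 1084.76; nΣy² − (Σy)² = 1158644.25 − 1150685.29 = 7958.96
r = 2825.21 / √(1084.76 × 7958.96) = 2825.21 / 2938.2923 ≈ 0.9615

0.9615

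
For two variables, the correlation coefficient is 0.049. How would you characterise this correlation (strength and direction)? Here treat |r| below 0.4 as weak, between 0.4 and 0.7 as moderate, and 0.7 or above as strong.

r = 0.049 > 0 so the relationship is positive.
|r| = 0.049, which falls in the weak range.

weak positive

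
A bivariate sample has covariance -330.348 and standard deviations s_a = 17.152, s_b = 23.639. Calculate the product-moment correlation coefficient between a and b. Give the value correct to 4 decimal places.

r = Cov(a,b) / (s_a · s_b) = -330.348 / (17.152 × 23.639)
  = -330.348 / 405.4561 ≈ -0.8148

-0.8148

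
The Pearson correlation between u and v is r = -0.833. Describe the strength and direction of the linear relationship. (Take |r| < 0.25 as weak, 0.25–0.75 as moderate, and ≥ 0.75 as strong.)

strong negative

r = -0.833 < 0 so the relationship is negative.
|r| = 0.833, which falls in the strong range.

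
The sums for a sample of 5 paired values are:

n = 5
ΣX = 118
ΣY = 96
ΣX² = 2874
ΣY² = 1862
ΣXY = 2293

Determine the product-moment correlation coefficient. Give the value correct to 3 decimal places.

0.669

r = (nΣXY − ΣXΣY) / √[(nΣX² − (ΣX)²)(nΣY² − (ΣY)²)]
Numerator: 5×2293 − 118×96 = 137
Denominator: √[(14370 − 13924)(9310 − 9216)] = √[446 × 94] = 204.7535
r = 137 / 204.7535 ≈ 0.669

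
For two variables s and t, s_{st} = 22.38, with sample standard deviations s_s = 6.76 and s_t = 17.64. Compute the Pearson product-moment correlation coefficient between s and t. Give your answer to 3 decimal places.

0.188

r = Cov(s,t) / (s_s · s_t) = 22.38 / (6.76 × 17.64)
  = 22.38 / 119.2464 ≈ 0.188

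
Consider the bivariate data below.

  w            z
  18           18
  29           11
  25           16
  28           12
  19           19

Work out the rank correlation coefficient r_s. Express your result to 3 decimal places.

-0.900

Rank w: 1, 5, 3, 4, 2
Rank z: 4, 1, 3, 2, 5
d = rank(w) − rank(z): -3, 4, 0, 2, -3; Σd² = 38
ρ = 1 − 6Σd² / [n(n²−1)] = 1 − 6×38 / (5×24) = 1 − 228/120 ≈ -0.900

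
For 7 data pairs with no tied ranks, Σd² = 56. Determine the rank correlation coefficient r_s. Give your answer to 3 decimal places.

0.000

ρ = 1 − 6Σd² / [n(n²−1)] = 1 − 6×56 / (7×48)
  = 1 − 336/336 = 1 − 1.0000 ≈ 0.000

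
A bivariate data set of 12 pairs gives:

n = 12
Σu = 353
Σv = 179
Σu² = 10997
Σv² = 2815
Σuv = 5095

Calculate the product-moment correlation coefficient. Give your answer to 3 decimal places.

-0.572

r = (nΣuv − ΣuΣv) / √[(nΣu² − (Σu)²)(nΣv² − (Σv)²)]
Numerator: 12×5095 − 353×179 = -2047
Denominator: √[(131964 − 124609)(33780 − 32041)] = √[7355 × 1739] = 3576.3592
r = -2047 / 3576.3592 ≈ -0.572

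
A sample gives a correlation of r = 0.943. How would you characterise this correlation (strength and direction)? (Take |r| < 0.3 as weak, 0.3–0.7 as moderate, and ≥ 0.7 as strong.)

strong positive

r = 0.943 > 0 so the relationship is positive.
|r| = 0.943, which falls in the strong range.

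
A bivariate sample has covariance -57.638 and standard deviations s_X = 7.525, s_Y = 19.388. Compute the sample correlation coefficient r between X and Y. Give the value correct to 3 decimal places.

-0.395

r = Cov(X,Y) / (s_X · s_Y) = -57.638 / (7.525 × 19.388)
  = -57.638 / 145.8947 ≈ -0.395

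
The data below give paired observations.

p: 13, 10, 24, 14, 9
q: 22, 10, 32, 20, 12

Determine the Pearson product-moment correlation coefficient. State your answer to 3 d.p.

0.946

n = 5, Σp = 70, Σq = 96, Σp² = 1122, Σq² = 2152, Σpq = 1542
nΣpq − ΣpΣq = 7710 − 6720 = 990
nΣp² − (Σp)² = 5610 − 4900 = 710; nΣq² − (Σq)² = 10760 − 9216 = 1544
r = 990 / √(710 × 1544) = 990 / 1047.0148 ≈ 0.946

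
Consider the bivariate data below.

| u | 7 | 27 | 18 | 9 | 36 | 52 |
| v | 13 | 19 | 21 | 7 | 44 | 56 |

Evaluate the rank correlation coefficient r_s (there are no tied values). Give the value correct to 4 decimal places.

Rank u: 1, 4, 3, 2, 5, 6
Rank v: 2, 3, 4, 1, 5, 6
d = rank(u) − rank(v): -1, 1, -1, 1, 0, 0; Σd² = 4
ρ = 1 − 6Σd² / [n(n²−1)] = 1 − 6×4 / (6×35) = 1 − 24/210 ≈ 0.8857

0.8857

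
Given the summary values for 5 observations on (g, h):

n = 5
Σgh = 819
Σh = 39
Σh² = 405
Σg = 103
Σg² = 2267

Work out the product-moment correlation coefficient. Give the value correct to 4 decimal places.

0.1289

r = (nΣgh − ΣgΣh) / √[(nΣg² − (Σg)²)(nΣh² − (Σh)²)]
Numerator: 5×819 − 103×39 = 78
Denominator: √[(11335 − 10609)(2025 − 1521)] = √[726 × 504] = 604.9000
r = 78 / 604.9000 ≈ 0.1289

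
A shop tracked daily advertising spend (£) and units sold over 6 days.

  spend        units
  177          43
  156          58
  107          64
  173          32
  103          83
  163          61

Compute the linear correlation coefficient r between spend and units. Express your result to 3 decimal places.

n = 6, Σx = 879, Σy = 341, Σx² = 134221, Σy² = 20943, Σxy = 47535
nΣxy − ΣxΣy = 285210 − 299739 = -14529
nΣx² − (Σx)² = 805326 − 772641 = 32685; nΣy² − (Σy)² = 125658 − 116281 = 9377
r = -14529 / √(32685 × 9377) = -14529 / 17506.7771 ≈ -0.830

-0.830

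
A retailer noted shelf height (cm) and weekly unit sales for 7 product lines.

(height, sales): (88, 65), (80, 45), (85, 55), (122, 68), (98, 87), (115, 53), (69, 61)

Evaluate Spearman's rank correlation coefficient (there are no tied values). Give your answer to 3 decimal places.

Rank height: 4, 2, 3, 7, 5, 6, 1
Rank sales: 5, 1, 3, 6, 7, 2, 4
d = rank(height) − rank(sales): -1, 1, 0, 1, -2, 4, -3; Σd² = 32
ρ = 1 − 6Σd² / [n(n²−1)] = 1 − 6×32 / (7×48) = 1 − 192/336 ≈ 0.429

0.429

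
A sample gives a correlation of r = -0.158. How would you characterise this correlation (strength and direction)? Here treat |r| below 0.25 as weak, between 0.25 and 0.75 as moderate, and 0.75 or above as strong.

weak negative

r = -0.158 < 0 so the relationship is negative.
|r| = 0.158, which falls in the weak range.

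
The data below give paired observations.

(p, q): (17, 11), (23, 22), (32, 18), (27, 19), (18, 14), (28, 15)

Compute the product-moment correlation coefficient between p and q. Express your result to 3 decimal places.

0.528

n = 6, Σp = 145, Σq = 99, Σp² = 3679, Σq² = 1711, Σpq = 2454
nΣpq − ΣpΣq = 14724 − 14355 = 369
nΣp² − (Σp)² = 22074 − 21025 = 1049; nΣq² − (Σq)² = 10266 − 9801 = 465
r = 369 / √(1049 × 465) = 369 / 698.4161 ≈ 0.528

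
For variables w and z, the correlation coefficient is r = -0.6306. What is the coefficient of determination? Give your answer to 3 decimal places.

0.398

r² = (-0.6306)² = 0.398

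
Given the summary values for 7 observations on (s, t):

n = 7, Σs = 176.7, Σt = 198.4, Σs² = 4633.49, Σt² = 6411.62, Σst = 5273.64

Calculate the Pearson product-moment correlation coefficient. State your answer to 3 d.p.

0.719

r = (nΣst − ΣsΣt) / √[(nΣs² − (Σs)²)(nΣt² − (Σt)²)]
Numerator: 7×5273.64 − 176.7×198.4 = 1858.2
Denominator: √[(32434.43 − 31222.89)(44881.34 − 39362.56)] = √[1211.54 × 5518.78] = 2585.7731
r = 1858.2 / 2585.7731 ≈ 0.719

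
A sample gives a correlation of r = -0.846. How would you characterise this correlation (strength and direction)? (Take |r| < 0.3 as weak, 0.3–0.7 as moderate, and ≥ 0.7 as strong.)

strong negative

r = -0.846 < 0 so the relationship is negative.
|r| = 0.846, which falls in the strong range.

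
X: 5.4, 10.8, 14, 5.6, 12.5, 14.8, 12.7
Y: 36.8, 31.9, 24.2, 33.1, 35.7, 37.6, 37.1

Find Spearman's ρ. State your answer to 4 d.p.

0.2143

Rank X: 1, 3, 6, 2, 4, 7, 5
Rank Y: 5, 2, 1, 3, 4, 7, 6
d = rank(X) − rank(Y): -4, 1, 5, -1, 0, 0, -1; Σd² = 44
ρ = 1 − 6Σd² / [n(n²−1)] = 1 − 6×44 / (7×48) = 1 − 264/336 ≈ 0.2143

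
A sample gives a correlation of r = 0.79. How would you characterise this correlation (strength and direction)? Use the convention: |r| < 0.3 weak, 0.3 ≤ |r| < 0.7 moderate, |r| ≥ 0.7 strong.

strong positive

r = 0.79 > 0 so the relationship is positive.
|r| = 0.79, which falls in the strong range.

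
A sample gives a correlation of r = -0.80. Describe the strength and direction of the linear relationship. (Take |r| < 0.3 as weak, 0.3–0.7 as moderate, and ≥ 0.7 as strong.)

r = -0.80 < 0 so the relationship is negative.
|r| = 0.80, which falls in the strong range.

strong negative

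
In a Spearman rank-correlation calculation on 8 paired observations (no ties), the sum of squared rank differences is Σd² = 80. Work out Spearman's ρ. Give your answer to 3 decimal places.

0.048

ρ = 1 − 6Σd² / [n(n²−1)] = 1 − 6×80 / (8×63)
  = 1 − 480/504 = 1 − 0.9524 ≈ 0.048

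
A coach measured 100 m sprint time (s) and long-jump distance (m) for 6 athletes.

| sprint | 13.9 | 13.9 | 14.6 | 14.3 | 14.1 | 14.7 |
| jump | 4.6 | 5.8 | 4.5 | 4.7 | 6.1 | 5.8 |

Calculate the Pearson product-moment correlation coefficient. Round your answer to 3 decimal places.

n = 6, Σx = 85.5, Σy = 31.5, Σx² = 1218.97, Σy² = 167.99, Σxy = 448.74
nΣxy − ΣxΣy = 2692.44 − 2693.25 = -0.81
nΣx² − (Σx)² = 7313.82 − 7310.25 = 3.57; nΣy² − (Σy)² = 1007.94 − 992.25 = 15.69
r = -0.81 / √(3.57 × 15.69) = -0.81 / 7.4842 ≈ -0.108

-0.108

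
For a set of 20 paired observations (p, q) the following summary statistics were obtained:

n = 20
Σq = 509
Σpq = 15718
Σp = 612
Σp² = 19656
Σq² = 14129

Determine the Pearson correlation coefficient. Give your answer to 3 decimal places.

0.137

r = (nΣpq − ΣpΣq) / √[(nΣp² − (Σp)²)(nΣq² − (Σq)²)]
Numerator: 20×15718 − 612×509 = 2852
Denominator: √[(393120 − 374544)(282580 − 259081)] = √[18576 × 23499] = 20892.9994
r = 2852 / 20892.9994 ≈ 0.137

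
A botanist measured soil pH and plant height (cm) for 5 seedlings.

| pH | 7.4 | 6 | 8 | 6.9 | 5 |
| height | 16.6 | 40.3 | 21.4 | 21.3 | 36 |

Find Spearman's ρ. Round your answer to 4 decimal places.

Rank pH: 4, 2, 5, 3, 1
Rank height: 1, 5, 3, 2, 4
d = rank(pH) − rank(height): 3, -3, 2, 1, -3; Σd² = 32
ρ = 1 − 6Σd² / [n(n²−1)] = 1 − 6×32 / (5×24) = 1 − 192/120 ≈ -0.6000

-0.6000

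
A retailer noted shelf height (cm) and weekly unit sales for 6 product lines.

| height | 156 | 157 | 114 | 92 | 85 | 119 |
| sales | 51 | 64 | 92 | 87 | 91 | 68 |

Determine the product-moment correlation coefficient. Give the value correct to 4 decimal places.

-0.8712

n = 6, Σx = 723, Σy = 453, Σx² = 91831, Σy² = 35635, Σxy = 52323
nΣxy − ΣxΣy = 313938 − 327519 = -13581
nΣx² − (Σx)² = 550986 − 522729 = 28257; nΣy² − (Σy)² = 213810 − 205209 = 8601
r = -13581 / √(28257 × 8601) = -13581 / 15589.6907 ≈ -0.8712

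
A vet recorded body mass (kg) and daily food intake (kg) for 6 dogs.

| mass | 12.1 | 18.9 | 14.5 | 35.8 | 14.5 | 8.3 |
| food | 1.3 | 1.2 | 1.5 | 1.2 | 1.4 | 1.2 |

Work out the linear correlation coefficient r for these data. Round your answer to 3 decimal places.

n = 6, Σx = 104.1, Σy = 7.8, Σx² = 2274.65, Σy² = 10.22, Σxy = 133.38
nΣxy − ΣxΣy = 800.28 − 811.98 = -11.7
nΣx² − (Σx)² = 13647.9 − 10836.81 = 2811.09; nΣy² − (Σy)² = 61.32 − 60.84 = 0.48
r = -11.7 / √(2811.09 × 0.48) = -11.7 / 36.7331 ≈ -0.319

-0.319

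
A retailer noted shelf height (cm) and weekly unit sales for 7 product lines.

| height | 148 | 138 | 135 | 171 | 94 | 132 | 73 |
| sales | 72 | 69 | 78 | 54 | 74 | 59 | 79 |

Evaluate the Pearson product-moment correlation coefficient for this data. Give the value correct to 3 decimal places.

-0.679

n = 7, Σx = 891, Σy = 485, Σx² = 120003, Σy² = 34143, Σxy = 60453
nΣxy − ΣxΣy = 423171 − 432135 = -8964
nΣx² − (Σx)² = 840021 − 793881 = 46140; nΣy² − (Σy)² = 239001 − 235225 = 3776
r = -8964 / √(46140 × 3776) = -8964 / 13199.4182 ≈ -0.679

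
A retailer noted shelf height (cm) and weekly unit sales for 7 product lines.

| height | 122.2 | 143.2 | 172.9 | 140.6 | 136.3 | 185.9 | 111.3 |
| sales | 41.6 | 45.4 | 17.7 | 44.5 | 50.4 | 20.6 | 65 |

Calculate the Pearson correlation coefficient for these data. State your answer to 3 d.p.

n = 7, Σx = 1012.4, Σy = 285.2, Σx² = 150626.04, Σy² = 13274.78, Σxy = 38835.39
nΣxy − ΣxΣy = 271847.73 − 288736.48 = -16888.75
nΣx² − (Σx)² = 1054382.28 − 1024953.76 = 29428.52; nΣy² − (Σy)² = 92923.46 − 81339.04 = 11584.42
r = -16888.75 / √(29428.52 × 11584.42) = -16888.75 / 18463.8115 ≈ -0.915

-0.915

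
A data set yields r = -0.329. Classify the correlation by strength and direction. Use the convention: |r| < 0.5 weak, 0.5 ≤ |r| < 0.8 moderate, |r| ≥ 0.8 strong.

r = -0.329 < 0 so the relationship is negative.
|r| = 0.329, which falls in the weak range.

weak negative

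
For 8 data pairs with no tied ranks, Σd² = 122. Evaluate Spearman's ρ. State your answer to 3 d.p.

ρ = 1 − 6Σd² / [n(n²−1)] = 1 − 6×122 / (8×63)
  = 1 − 732/504 = 1 − 1.4524 ≈ -0.452

-0.452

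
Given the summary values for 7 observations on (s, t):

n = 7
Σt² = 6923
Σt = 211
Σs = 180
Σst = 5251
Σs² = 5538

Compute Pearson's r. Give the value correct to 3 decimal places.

-0.244

r = (nΣst − ΣsΣt) / √[(nΣs² − (Σs)²)(nΣt² − (Σt)²)]
Numerator: 7×5251 − 180×211 = -1223
Denominator: √[(38766 − 32400)(48461 − 44521)] = √[6366 × 3940] = 5008.1973
r = -1223 / 5008.1973 ≈ -0.244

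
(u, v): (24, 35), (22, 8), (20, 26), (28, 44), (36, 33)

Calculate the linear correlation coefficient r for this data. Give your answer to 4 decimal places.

n = 5, Σu = 130, Σv = 146, Σu² = 3540, Σv² = 4990, Σuv = 3956
nΣuv − ΣuΣv = 19780 − 18980 = 800
nΣu² − (Σu)² = 17700 − 16900 = 800; nΣv² − (Σv)² = 24950 − 21316 = 3634
r = 800 / √(800 × 3634) = 800 / 1705.0513 ≈ 0.4692

0.4692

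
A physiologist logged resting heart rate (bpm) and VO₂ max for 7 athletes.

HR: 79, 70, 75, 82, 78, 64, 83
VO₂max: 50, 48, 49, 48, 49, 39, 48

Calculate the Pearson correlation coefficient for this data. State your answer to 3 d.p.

0.749

n = 7, Σx = 531, Σy = 331, Σx² = 40559, Σy² = 15735, Σxy = 25223
nΣxy − ΣxΣy = 176561 − 175761 = 800
nΣx² − (Σx)² = 283913 − 281961 = 1952; nΣy² − (Σy)² = 110145 − 109561 = 584
r = 800 / √(1952 × 584) = 800 / 1067.6928 ≈ 0.749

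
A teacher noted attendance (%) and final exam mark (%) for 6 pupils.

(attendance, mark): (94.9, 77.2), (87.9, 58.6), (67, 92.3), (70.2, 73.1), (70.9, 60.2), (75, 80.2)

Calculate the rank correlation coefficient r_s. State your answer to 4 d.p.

-0.3714

Rank attendance: 6, 5, 1, 2, 3, 4
Rank mark: 4, 1, 6, 3, 2, 5
d = rank(attendance) − rank(mark): 2, 4, -5, -1, 1, -1; Σd² = 48
ρ = 1 − 6Σd² / [n(n²−1)] = 1 − 6×48 / (6×35) = 1 − 288/210 ≈ -0.3714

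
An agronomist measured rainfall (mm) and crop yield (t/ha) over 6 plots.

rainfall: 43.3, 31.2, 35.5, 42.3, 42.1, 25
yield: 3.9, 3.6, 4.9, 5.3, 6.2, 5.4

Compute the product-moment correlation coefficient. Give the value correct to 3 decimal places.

0.109

n = 6, Σx = 219.4, Σy = 29.3, Σx² = 8295.28, Σy² = 147.87, Σxy = 1075.35
nΣxy − ΣxΣy = 6452.1 − 6428.42 = 23.68
nΣx² − (Σx)² = 49771.68 − 48136.36 = 1635.32; nΣy² − (Σy)² = 887.22 − 858.49 = 28.73
r = 23.68 / √(1635.32 × 28.73) = 23.68 / 216.7550 ≈ 0.109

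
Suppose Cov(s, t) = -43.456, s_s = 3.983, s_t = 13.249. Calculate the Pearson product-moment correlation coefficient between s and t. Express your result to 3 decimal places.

-0.823

r = Cov(s,t) / (s_s · s_t) = -43.456 / (3.983 × 13.249)
  = -43.456 / 52.7708 ≈ -0.823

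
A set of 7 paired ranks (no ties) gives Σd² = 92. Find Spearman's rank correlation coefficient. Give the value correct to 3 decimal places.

ρ = 1 − 6Σd² / [n(n²−1)] = 1 − 6×92 / (7×48)
  = 1 − 552/336 = 1 − 1.6429 ≈ -0.643

-0.643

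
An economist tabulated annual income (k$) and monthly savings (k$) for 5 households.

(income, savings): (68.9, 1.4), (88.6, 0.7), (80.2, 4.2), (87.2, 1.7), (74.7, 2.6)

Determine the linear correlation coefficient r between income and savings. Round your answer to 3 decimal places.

-0.209

n = 5, Σx = 399.6, Σy = 10.6, Σx² = 32213.14, Σy² = 29.74, Σxy = 837.78
nΣxy − ΣxΣy = 4188.9 − 4235.76 = -46.86
nΣx² − (Σx)² = 161065.7 − 159680.16 = 1385.54; nΣy² − (Σy)² = 148.7 − 112.36 = 36.34
r = -46.86 / √(1385.54 × 36.34) = -46.86 / 224.3892 ≈ -0.209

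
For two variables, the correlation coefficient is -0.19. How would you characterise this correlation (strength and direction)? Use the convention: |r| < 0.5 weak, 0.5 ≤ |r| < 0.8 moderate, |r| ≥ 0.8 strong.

r = -0.19 < 0 so the relationship is negative.
|r| = 0.19, which falls in the weak range.

weak negative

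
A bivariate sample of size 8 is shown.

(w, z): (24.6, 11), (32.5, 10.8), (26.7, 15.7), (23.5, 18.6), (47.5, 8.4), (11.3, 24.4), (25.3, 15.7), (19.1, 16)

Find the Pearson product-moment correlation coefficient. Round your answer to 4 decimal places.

-0.8491

n = 8, Σw = 210.5, Σz = 120.6, Σw² = 6315.39, Σz² = 1998.5, Σwz = 2855.42
nΣwz − ΣwΣz = 22843.36 − 25386.3 = -2542.94
nΣw² − (Σw)² = 50523.12 − 44310.25 = 6212.87; nΣz² − (Σz)² = 15988 − 14544.36 = 1443.64
r = -2542.94 / √(6212.87 × 1443.64) = -2542.94 / 2994.8535 ≈ -0.8491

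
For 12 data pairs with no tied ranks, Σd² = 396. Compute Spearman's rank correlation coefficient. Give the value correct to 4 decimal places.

-0.3846

ρ = 1 − 6Σd² / [n(n²−1)] = 1 − 6×396 / (12×143)
  = 1 − 2376/1716 = 1 − 1.38462 ≈ -0.3846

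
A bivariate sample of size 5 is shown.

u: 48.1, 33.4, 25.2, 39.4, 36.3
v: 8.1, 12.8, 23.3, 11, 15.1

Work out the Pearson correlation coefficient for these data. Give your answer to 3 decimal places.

n = 5, Σu = 182.4, Σv = 70.3, Σu² = 6934.26, Σv² = 1121.35, Σuv = 2385.82
nΣuv − ΣuΣv = 11929.1 − 12822.72 = -893.62
nΣu² − (Σu)² = 34671.3 − 33269.76 = 1401.54; nΣv² − (Σv)² = 5606.75 − 4942.09 = 664.66
r = -893.62 / √(1401.54 × 664.66) = -893.62 / 965.1671 ≈ -0.926

-0.926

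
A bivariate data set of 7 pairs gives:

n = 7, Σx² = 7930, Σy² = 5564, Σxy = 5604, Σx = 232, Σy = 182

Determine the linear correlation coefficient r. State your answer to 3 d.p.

-0.956

r = (nΣxy − ΣxΣy) / √[(nΣx² − (Σx)²)(nΣy² − (Σy)²)]
Numerator: 7×5604 − 232×182 = -2996
Denominator: √[(55510 − 53824)(38948 − 33124)] = √[1686 × 5824] = 3133.5705
r = -2996 / 3133.5705 ≈ -0.956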